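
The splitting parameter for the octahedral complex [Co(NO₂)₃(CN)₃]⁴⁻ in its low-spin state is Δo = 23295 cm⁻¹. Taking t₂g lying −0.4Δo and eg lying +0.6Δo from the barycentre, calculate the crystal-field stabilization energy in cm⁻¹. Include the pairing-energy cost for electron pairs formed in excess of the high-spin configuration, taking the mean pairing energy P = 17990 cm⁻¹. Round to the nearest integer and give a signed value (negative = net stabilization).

Ligand charges: 3×(-1) from NO₂⁻ and 3×(-1) from CN⁻ sum to -6; with overall charge -4, Co is +2.
Group 9 minus oxidation state +2 gives a d⁷ configuration for Co²⁺.
The d⁷ electrons fill as t₂g⁶ eg¹.
Orbital CFSE = 6(-0.4) + 1(0.6) = -1.8Δo = -1.8 × 23295 = -41931 cm⁻¹.
High-spin d⁷ would be t₂g⁵ eg² with 2 pairs; low-spin has 3, so 1 excess pair costs +1P = +17990 cm⁻¹.
Net CFSE = -41931 + 17990 = -23941 cm⁻¹.

-23941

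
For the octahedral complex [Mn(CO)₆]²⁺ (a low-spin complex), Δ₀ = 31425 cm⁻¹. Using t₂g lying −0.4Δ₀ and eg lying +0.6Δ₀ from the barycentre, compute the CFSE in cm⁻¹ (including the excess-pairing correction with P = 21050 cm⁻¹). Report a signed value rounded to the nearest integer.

CO is neutral, so the +2 overall charge sits on Mn: oxidation state +2.
Mn is in group 7, so Mn²⁺ is d⁵ (7 − 2 = 5).
Electron filling gives t₂g⁵ eg⁰.
CFSE(orbital) = 5×(-0.4Δ₀) + 0×(0.6Δ₀) = -2.0Δ₀; with Δ₀ = 31425 cm⁻¹ that is -62850 cm⁻¹.
High-spin d⁵ would be t₂g³ eg² with 0 pairs; low-spin has 2, so 2 excess pairs cost +2P = +42100 cm⁻¹.
Overall CFSE = -62850 + 42100 = -20750 cm⁻¹.

-20750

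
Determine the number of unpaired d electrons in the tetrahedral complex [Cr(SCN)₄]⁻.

3

Each SCN⁻ contributes -1; 4 × (-1) = -4. With overall charge -1, Cr is in the +3 oxidation state.
Cr³⁺: group 6, so d-count = 6 − 3 = 3.
Tetrahedral fields are weak (Δₜ ≈ 4/9 Δₒ), so electrons fill high-spin.
Configuration: e² t₂¹, giving 3 unpaired electrons.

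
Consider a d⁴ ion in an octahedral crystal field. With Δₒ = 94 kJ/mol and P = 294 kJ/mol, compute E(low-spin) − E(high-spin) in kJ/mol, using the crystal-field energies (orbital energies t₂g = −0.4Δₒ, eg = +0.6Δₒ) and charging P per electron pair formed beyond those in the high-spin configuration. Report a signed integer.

High-spin: t₂g³ eg¹, CFSE = -0.6Δₒ = -56 kJ/mol.
Low-spin t₂g⁴ eg⁰ gives -1.6Δₒ = -150 kJ/mol, but forming 1 extra pair costs 1P = 294 kJ/mol, so E(LS) = -150 + 294 = 144 kJ/mol.
The difference is 144 − (-56) = 200 kJ/mol, so high-spin lies lower.

200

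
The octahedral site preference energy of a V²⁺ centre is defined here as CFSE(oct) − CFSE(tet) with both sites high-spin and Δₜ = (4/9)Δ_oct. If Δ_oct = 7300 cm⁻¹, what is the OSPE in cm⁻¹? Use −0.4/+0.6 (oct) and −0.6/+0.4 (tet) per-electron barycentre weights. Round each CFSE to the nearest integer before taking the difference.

-6164

Group 5 minus oxidation state +2 gives a d³ configuration for V²⁺.
Octahedral (high-spin): t₂g³ eg⁰, CFSE = 3(−0.4) + 0(+0.6) = -1.2Δ_oct = -1.2 × 7300 = -8760 cm⁻¹.
Tetrahedral: e² t₂¹, CFSE = 2(−0.6) + 1(+0.4) = -0.8Δₜ = -0.8 × (4/9) × 7300 = -2596 cm⁻¹.
Subtracting, OSPE = -8760 − (-2596) = -6164 cm⁻¹.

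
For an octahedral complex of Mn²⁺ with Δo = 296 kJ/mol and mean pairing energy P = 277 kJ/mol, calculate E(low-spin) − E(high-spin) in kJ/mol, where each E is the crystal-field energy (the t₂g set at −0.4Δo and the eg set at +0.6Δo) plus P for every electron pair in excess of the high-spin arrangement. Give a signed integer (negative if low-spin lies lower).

Mn²⁺: group 7, so d-count = 7 − 2 = 5.
In the high-spin limit (t₂g³ eg²) the orbital term is 0.0Δo = 0 kJ/mol, with no excess pairing.
Low-spin t₂g⁵ eg⁰ gives -2.0Δo = -592 kJ/mol, but forming 2 extra pairs costs 2P = 554 kJ/mol, so E(LS) = -592 + 554 = -38 kJ/mol.
Thus E(LS) − E(HS) = -38 kJ/mol.

-38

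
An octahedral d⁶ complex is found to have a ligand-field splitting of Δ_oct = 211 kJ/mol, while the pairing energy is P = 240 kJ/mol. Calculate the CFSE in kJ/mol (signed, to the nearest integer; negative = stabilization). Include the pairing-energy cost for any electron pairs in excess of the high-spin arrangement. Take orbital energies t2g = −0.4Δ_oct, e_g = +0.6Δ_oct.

-84

With Δ_oct < P the complex is high-spin.
That gives t2g^4 e_g^2.
Orbital CFSE = -0.4Δ_oct = -0.4 × 211 = -84 kJ/mol.
High-spin has no excess pairs, so no pairing correction applies.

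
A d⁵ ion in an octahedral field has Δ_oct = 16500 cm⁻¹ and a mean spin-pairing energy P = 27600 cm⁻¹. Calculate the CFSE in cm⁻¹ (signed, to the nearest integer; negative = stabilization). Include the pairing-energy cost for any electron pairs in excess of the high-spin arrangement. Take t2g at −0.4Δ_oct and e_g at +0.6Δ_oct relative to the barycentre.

Here Δ_oct < P (16500 < 27600), so the high-spin state is favoured.
That gives t2g^3 e_g^2.
Orbital CFSE = 0.0Δ_oct = 0.0 × 16500 = 0 cm⁻¹.
High-spin has no excess pairs, so no pairing correction applies.

0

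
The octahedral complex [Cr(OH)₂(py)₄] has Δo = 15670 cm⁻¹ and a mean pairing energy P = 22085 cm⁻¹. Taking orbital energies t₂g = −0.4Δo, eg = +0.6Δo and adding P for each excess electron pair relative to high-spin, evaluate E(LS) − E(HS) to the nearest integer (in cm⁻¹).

6415

Ligand charges: 2×(-1) from OH⁻ and 4×(+0) from py sum to -2; with overall charge +0, Cr is +2.
Group 6 minus oxidation state +2 gives a d⁴ configuration for Cr²⁺.
In the high-spin limit (t₂g³ eg¹) the orbital term is -0.6Δo = -9402 cm⁻¹, with no excess pairing.
Low-spin t₂g⁴ eg⁰ gives -1.6Δo = -25072 cm⁻¹, but forming 1 extra pair costs 1P = 22085 cm⁻¹, so E(LS) = -25072 + 22085 = -2987 cm⁻¹.
E(LS) − E(HS) = -2987 − (-9402) = 6415 cm⁻¹.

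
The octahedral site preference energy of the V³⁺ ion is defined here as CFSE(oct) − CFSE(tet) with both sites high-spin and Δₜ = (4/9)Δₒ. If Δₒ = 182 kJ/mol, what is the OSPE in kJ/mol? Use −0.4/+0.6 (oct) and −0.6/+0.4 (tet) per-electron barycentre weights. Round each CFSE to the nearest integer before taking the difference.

-49

V sits in group 5; removing 3 electrons leaves V³⁺ with 5 − 3 = 2 d electrons.
Octahedral high-spin t2g^2 e_g^0: CFSE = -0.8 × 182 = -146 kJ/mol.
In a tetrahedral site the filling is e^2 t2^0: CFSE(tet) = -1.2Δₜ = -1.2 × (4/9)(182) = -97 kJ/mol.
Subtracting, OSPE = -146 − (-97) = -49 kJ/mol.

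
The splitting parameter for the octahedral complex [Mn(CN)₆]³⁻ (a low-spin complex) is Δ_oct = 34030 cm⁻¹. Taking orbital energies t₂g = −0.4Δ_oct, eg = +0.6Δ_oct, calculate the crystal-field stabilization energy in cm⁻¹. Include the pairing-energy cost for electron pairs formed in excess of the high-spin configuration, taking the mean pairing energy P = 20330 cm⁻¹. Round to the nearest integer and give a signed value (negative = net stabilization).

Each CN⁻ contributes -1; 6 × (-1) = -6. With overall charge -3, Mn is in the +3 oxidation state.
Mn³⁺: group 7, so d-count = 7 − 3 = 4.
Configuration: t₂g⁴ eg⁰.
Orbital CFSE = 4(-0.4) + 0(0.6) = -1.6Δ_oct = -1.6 × 34030 = -54448 cm⁻¹.
High-spin d⁴ would be t₂g³ eg¹ with 0 pairs; low-spin has 1, so 1 excess pair costs +1P = +20330 cm⁻¹.
Net CFSE = -54448 + 20330 = -34118 cm⁻¹.

-34118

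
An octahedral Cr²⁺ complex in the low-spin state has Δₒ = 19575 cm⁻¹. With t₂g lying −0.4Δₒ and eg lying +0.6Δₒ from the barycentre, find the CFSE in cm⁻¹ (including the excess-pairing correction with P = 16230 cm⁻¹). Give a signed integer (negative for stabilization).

Group 6 minus oxidation state +2 gives a d⁴ configuration for Cr²⁺.
The d⁴ electrons fill as t₂g⁴ eg⁰.
Orbital CFSE = 4(-0.4) + 0(0.6) = -1.6Δₒ = -1.6 × 19575 = -31320 cm⁻¹.
Pairing penalty: 1 pair vs 0 in the high-spin reference → 1 extra × P = 16230 cm⁻¹.
Combining: -31320 + 16230 = -15090 cm⁻¹.

-15090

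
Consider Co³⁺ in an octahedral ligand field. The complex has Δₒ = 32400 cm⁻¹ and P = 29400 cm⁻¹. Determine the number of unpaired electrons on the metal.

Group 9 minus oxidation state +3 gives a d⁶ configuration for Co³⁺.
Δₒ > P, so pairing is preferred: the ground state is low-spin.
Configuration: t2g^6 e_g^0.
Unpaired electrons: 0.

0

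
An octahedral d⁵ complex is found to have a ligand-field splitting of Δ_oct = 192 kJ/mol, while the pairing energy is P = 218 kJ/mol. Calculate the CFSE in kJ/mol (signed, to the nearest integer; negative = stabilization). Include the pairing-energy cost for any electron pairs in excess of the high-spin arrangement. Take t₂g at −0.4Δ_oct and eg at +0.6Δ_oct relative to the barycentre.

0

Here Δ_oct < P (192 < 218), so the high-spin state is favoured.
Configuration: t₂g³ eg².
Orbital CFSE = 0.0Δ_oct = 0.0 × 192 = 0 kJ/mol.
High-spin has no excess pairs, so no pairing correction applies.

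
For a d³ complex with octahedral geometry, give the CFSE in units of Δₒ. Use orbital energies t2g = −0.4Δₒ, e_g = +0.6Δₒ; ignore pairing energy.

Configuration: t2g^3 e_g^0.
CFSE = 3(-0.4Δₒ) + 0(0.6Δₒ) = -1.2Δₒ + 0.0Δₒ = -1.2Δₒ.

-1.2 Δₒ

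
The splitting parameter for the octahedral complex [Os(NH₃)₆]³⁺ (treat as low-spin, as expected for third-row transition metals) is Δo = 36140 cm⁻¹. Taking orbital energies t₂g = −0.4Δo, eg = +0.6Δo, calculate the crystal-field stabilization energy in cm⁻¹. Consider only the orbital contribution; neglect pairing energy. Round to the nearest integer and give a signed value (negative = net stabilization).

NH₃ is neutral, so the +3 overall charge sits on Os: oxidation state +3.
Group 8 minus oxidation state +3 gives a d⁵ configuration for Os³⁺.
Configuration: t₂g⁵ eg⁰.
Orbital CFSE = 5(-0.4) + 0(0.6) = -2.0Δo = -2.0 × 36140 = -72280 cm⁻¹.

-72280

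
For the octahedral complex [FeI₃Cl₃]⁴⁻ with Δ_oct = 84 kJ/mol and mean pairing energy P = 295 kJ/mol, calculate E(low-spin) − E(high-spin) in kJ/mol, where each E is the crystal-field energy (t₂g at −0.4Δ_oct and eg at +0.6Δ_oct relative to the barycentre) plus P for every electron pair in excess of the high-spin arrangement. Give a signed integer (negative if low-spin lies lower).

Ligand charges: 3×(-1) from I⁻ and 3×(-1) from Cl⁻ sum to -6; with overall charge -4, Fe is +2.
Fe²⁺: group 8, so d-count = 8 − 2 = 6.
High-spin d⁶ fills as t₂g⁴ eg² with CFSE 4(−0.4) + 2(+0.6) = -0.4Δ_oct = -34 kJ/mol.
Low-spin: t₂g⁶ eg⁰, orbital CFSE = -2.4Δ_oct = -202 kJ/mol; plus 2 excess pairs × P = +590 kJ/mol; total 388 kJ/mol.
E(LS) − E(HS) = 388 − (-34) = 422 kJ/mol.

422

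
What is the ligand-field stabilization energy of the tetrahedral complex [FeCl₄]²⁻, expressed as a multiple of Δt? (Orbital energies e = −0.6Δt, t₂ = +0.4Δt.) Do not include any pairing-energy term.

Each Cl⁻ contributes -1; 4 × (-1) = -4. With overall charge -2, Fe is in the +2 oxidation state.
Fe²⁺: group 8, so d-count = 8 − 2 = 6.
Tetrahedral splitting is small, so the complex is high-spin.
Configuration: e³ t₂³.
CFSE = 3(-0.6Δt) + 3(0.4Δt) = -1.8Δt + 1.2Δt = -0.6Δt.

-0.6 Δt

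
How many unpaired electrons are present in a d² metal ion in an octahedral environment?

2

Configuration: t₂g² eg⁰, giving 2 unpaired electrons.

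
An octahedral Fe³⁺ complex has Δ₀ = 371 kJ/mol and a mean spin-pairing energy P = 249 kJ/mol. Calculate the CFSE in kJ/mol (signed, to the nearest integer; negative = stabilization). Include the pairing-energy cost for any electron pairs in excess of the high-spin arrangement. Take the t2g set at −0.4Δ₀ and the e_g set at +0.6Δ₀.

Fe sits in group 8; removing 3 electrons leaves Fe³⁺ with 8 − 3 = 5 d electrons.
Δ₀ > P, so pairing is preferred: the ground state is low-spin.
That gives t2g^5 e_g^0.
Orbital CFSE = -2.0Δ₀ = -2.0 × 371 = -742 kJ/mol.
Excess pairs vs high-spin: 2 − 0 = 2; pairing cost = +498 kJ/mol.
Net CFSE = -742 + 498 = -244 kJ/mol.

-244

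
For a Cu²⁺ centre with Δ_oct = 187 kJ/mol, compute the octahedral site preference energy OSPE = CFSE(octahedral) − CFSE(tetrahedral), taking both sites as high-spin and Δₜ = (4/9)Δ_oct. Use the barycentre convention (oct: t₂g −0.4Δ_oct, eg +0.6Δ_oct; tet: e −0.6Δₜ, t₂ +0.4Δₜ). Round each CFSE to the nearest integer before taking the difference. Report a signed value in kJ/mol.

Cu²⁺: group 11, so d-count = 11 − 2 = 9.
In an octahedral site d⁹ (HS) is t₂g⁶ eg³, giving CFSE(oct) = -0.6Δ_oct = -112 kJ/mol.
In a tetrahedral site the filling is e⁴ t₂⁵: CFSE(tet) = -0.4Δₜ = -0.4 × (4/9)(187) = -33 kJ/mol.
OSPE = -112 − (-33) = -79 kJ/mol.

-79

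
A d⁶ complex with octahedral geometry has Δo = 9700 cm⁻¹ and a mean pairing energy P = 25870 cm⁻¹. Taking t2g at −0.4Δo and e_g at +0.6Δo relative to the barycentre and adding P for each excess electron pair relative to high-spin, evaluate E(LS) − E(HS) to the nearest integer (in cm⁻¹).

High-spin d⁶ fills as t2g^4 e_g^2 with CFSE 4(−0.4) + 2(+0.6) = -0.4Δo = -3880 cm⁻¹.
Low-spin t2g^6 e_g^0 gives -2.4Δo = -23280 cm⁻¹, but forming 2 extra pairs costs 2P = 51740 cm⁻¹, so E(LS) = -23280 + 51740 = 28460 cm⁻¹.
E(LS) − E(HS) = 28460 − (-3880) = 32340 cm⁻¹.

32340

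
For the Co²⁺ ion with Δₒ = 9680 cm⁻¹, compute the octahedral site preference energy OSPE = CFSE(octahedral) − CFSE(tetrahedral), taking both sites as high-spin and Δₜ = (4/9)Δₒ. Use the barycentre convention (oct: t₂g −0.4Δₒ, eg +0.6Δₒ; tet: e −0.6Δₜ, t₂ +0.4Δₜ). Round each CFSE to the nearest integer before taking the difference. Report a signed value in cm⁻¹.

Group 9 minus oxidation state +2 gives a d⁷ configuration for Co²⁺.
Octahedral (high-spin): t₂g⁵ eg², CFSE = 5(−0.4) + 2(+0.6) = -0.8Δₒ = -0.8 × 9680 = -7744 cm⁻¹.
In a tetrahedral site the filling is e⁴ t₂³: CFSE(tet) = -1.2Δₜ = -1.2 × (4/9)(9680) = -5163 cm⁻¹.
OSPE = -7744 − (-5163) = -2581 cm⁻¹.

-2581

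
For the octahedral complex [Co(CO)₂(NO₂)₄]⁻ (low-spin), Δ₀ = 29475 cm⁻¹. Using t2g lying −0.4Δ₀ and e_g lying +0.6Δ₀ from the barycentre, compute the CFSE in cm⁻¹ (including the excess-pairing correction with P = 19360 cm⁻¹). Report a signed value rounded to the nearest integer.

-32020

Ligand charges: 2×(+0) from CO and 4×(-1) from NO₂⁻ sum to -4; with overall charge -1, Co is +3.
Co sits in group 9; removing 3 electrons leaves Co³⁺ with 9 − 3 = 6 d electrons.
Configuration: t2g^6 e_g^0.
Orbital CFSE = 6(-0.4) + 0(0.6) = -2.4Δ₀ = -2.4 × 29475 = -70740 cm⁻¹.
High-spin d⁶ would be t2g^4 e_g^2 with 1 pair; low-spin has 3, so 2 excess pairs cost +2P = +38720 cm⁻¹.
Net CFSE = -70740 + 38720 = -32020 cm⁻¹.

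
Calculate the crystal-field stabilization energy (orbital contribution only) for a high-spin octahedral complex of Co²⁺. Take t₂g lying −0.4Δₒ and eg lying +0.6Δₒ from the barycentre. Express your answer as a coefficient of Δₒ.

-0.8 Δₒ

Co²⁺: group 9, so d-count = 9 − 2 = 7.
Configuration: t₂g⁵ eg².
CFSE = 5(-0.4Δₒ) + 2(0.6Δₒ) = -2.0Δₒ + 1.2Δₒ = -0.8Δₒ.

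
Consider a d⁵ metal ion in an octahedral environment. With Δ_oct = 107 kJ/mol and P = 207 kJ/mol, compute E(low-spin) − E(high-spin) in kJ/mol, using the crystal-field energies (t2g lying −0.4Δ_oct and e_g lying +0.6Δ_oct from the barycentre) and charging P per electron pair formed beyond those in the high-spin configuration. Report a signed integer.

200

High-spin d⁵ fills as t2g^3 e_g^2 with CFSE 3(−0.4) + 2(+0.6) = 0.0Δ_oct = 0 kJ/mol.
Low-spin t2g^5 e_g^0 gives -2.0Δ_oct = -214 kJ/mol, but forming 2 extra pairs costs 2P = 414 kJ/mol, so E(LS) = -214 + 414 = 200 kJ/mol.
E(LS) − E(HS) = 200 − (0) = 200 kJ/mol.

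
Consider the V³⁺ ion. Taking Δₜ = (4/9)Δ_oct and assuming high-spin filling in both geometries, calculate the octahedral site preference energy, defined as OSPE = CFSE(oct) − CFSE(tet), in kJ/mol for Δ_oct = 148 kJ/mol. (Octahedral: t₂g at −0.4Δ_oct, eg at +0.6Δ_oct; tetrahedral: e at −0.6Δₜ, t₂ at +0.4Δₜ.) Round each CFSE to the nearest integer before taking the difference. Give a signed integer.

V³⁺: group 5, so d-count = 5 − 3 = 2.
Octahedral high-spin t2g^2 e_g^0: CFSE = -0.8 × 148 = -118 kJ/mol.
Tetrahedral: e^2 t2^0, CFSE = 2(−0.6) + 0(+0.4) = -1.2Δₜ = -1.2 × (4/9) × 148 = -79 kJ/mol.
OSPE = -118 − (-79) = -39 kJ/mol.

-39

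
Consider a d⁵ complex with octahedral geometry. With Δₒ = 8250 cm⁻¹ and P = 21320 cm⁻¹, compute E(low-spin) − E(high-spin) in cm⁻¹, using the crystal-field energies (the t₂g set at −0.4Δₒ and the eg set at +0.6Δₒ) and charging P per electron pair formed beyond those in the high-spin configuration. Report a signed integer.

26140

In the high-spin limit (t₂g³ eg²) the orbital term is 0.0Δₒ = 0 cm⁻¹, with no excess pairing.
Low-spin: t₂g⁵ eg⁰, orbital CFSE = -2.0Δₒ = -16500 cm⁻¹; plus 2 excess pairs × P = +42640 cm⁻¹; total 26140 cm⁻¹.
E(LS) − E(HS) = 26140 − (0) = 26140 cm⁻¹.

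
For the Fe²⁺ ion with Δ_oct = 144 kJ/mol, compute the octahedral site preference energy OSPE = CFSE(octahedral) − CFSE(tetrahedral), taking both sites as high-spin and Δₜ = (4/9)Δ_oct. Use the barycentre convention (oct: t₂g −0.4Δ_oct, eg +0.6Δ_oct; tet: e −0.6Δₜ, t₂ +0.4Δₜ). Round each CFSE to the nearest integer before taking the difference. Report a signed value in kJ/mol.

Fe²⁺: group 8, so d-count = 8 − 2 = 6.
Octahedral high-spin t2g^4 e_g^2: CFSE = -0.4 × 144 = -58 kJ/mol.
Tetrahedral e^3 t2^3 gives -0.6Δₜ = -0.6 × (4/9) × 144 = -38 kJ/mol.
Subtracting, OSPE = -58 − (-38) = -20 kJ/mol.

-20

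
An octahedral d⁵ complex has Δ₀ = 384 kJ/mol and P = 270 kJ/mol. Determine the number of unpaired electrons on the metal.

1

Here Δ₀ > P (384 > 270), so the low-spin state is favoured.
Configuration: t2g^5 e_g^0.
Unpaired electrons: 1.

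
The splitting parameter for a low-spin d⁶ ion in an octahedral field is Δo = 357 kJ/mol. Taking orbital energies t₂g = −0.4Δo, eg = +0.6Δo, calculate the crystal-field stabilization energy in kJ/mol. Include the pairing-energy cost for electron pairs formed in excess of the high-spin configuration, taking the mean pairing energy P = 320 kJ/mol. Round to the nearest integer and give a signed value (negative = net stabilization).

The d⁶ electrons fill as t₂g⁶ eg⁰.
Orbital CFSE = 6(-0.4) + 0(0.6) = -2.4Δo = -2.4 × 357 = -857 kJ/mol.
High-spin d⁶ would be t₂g⁴ eg² with 1 pair; low-spin has 3, so 2 excess pairs cost +2P = +640 kJ/mol.
Combining: -857 + 640 = -217 kJ/mol.

-217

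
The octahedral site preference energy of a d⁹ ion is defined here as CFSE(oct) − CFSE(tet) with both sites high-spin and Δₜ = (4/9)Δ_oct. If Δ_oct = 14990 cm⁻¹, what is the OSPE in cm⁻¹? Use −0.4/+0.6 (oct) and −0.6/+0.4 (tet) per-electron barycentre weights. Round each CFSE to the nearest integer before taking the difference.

Octahedral high-spin t2g^6 e_g^3: CFSE = -0.6 × 14990 = -8994 cm⁻¹.
Tetrahedral e^4 t2^5 gives -0.4Δₜ = -0.4 × (4/9) × 14990 = -2665 cm⁻¹.
Subtracting, OSPE = -8994 − (-2665) = -6329 cm⁻¹.

-6329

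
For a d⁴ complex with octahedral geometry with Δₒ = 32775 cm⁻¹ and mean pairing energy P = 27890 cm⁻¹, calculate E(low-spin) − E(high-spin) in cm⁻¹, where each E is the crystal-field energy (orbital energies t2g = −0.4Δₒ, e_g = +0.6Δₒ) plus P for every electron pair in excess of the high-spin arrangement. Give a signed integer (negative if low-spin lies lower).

High-spin: t2g^3 e_g^1, CFSE = -0.6Δₒ = -19665 cm⁻¹.
For low-spin the configuration is t2g^4 e_g^0: orbital energy -1.6 × 32775 = -52440 cm⁻¹, and 1 additional pair relative to high-spin adds 27890 cm⁻¹, giving -24550 cm⁻¹.
The difference is -24550 − (-19665) = -4885 cm⁻¹, so low-spin lies lower.

-4885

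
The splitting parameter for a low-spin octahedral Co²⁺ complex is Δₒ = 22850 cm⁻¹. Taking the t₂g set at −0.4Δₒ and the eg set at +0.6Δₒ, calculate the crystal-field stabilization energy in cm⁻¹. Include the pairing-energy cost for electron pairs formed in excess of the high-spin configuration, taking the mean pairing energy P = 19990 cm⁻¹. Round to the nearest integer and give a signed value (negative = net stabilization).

Co sits in group 9; removing 2 electrons leaves Co²⁺ with 9 − 2 = 7 d electrons.
Electron filling gives t₂g⁶ eg¹.
The orbital stabilization is -1.8Δₒ = -1.8 × 22850 = -41130 cm⁻¹.
Pairing penalty: 3 pairs vs 2 in the high-spin reference → 1 extra × P = 19990 cm⁻¹.
Overall CFSE = -41130 + 19990 = -21140 cm⁻¹.

-21140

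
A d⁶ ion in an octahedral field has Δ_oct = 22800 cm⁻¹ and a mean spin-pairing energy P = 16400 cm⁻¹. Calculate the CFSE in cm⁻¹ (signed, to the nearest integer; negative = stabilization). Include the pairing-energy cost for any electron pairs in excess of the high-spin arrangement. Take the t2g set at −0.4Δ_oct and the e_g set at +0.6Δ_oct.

Δ_oct > P, so pairing is preferred: the ground state is low-spin.
That gives t2g^6 e_g^0.
Orbital CFSE = -2.4Δ_oct = -2.4 × 22800 = -54720 cm⁻¹.
Excess pairs vs high-spin: 3 − 1 = 2; pairing cost = +32800 cm⁻¹.
Net CFSE = -54720 + 32800 = -21920 cm⁻¹.

-21920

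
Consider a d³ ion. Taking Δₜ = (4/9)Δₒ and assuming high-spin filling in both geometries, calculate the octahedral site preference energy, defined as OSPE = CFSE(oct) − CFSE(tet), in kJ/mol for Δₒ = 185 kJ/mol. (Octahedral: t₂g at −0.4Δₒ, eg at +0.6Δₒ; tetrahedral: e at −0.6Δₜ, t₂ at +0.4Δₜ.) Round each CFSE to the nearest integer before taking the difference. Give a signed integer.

In an octahedral site d³ (HS) is t2g^3 e_g^0, giving CFSE(oct) = -1.2Δₒ = -222 kJ/mol.
Tetrahedral: e^2 t2^1, CFSE = 2(−0.6) + 1(+0.4) = -0.8Δₜ = -0.8 × (4/9) × 185 = -66 kJ/mol.
Subtracting, OSPE = -222 − (-66) = -156 kJ/mol.

-156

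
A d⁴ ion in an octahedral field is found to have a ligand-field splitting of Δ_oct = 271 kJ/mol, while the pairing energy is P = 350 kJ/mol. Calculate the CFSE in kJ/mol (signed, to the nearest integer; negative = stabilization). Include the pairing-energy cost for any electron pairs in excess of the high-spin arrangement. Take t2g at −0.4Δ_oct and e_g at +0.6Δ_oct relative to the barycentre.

Here Δ_oct < P (271 < 350), so the high-spin state is favoured.
Configuration: t2g^3 e_g^1.
Orbital CFSE = -0.6Δ_oct = -0.6 × 271 = -163 kJ/mol.
High-spin has no excess pairs, so no pairing correction applies.

-163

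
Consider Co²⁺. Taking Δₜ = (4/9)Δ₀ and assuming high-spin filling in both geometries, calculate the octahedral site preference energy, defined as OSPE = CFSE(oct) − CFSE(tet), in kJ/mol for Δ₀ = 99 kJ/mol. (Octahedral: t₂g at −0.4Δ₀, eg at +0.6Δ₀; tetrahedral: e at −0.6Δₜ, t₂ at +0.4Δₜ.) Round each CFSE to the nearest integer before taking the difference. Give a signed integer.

Co²⁺: group 9, so d-count = 9 − 2 = 7.
Octahedral high-spin t₂g⁵ eg²: CFSE = -0.8 × 99 = -79 kJ/mol.
Tetrahedral: e⁴ t₂³, CFSE = 4(−0.6) + 3(+0.4) = -1.2Δₜ = -1.2 × (4/9) × 99 = -53 kJ/mol.
Subtracting, OSPE = -79 − (-53) = -26 kJ/mol.

-26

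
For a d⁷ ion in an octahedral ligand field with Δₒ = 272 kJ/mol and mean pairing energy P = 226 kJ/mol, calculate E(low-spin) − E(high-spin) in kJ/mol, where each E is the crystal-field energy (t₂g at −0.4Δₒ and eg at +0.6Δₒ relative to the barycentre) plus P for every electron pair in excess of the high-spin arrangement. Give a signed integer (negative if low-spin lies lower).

-46

High-spin d⁷ fills as t₂g⁵ eg² with CFSE 5(−0.4) + 2(+0.6) = -0.8Δₒ = -218 kJ/mol.
For low-spin the configuration is t₂g⁶ eg¹: orbital energy -1.8 × 272 = -490 kJ/mol, and 1 additional pair relative to high-spin adds 226 kJ/mol, giving -264 kJ/mol.
The difference is -264 − (-218) = -46 kJ/mol, so low-spin lies lower.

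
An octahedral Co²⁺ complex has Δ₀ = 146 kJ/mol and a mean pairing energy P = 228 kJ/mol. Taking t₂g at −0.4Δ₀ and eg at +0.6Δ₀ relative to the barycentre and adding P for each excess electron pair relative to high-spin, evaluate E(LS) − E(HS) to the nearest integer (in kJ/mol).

Group 9 minus oxidation state +2 gives a d⁷ configuration for Co²⁺.
In the high-spin limit (t₂g⁵ eg²) the orbital term is -0.8Δ₀ = -117 kJ/mol, with no excess pairing.
Low-spin: t₂g⁶ eg¹, orbital CFSE = -1.8Δ₀ = -263 kJ/mol; plus 1 excess pair × P = +228 kJ/mol; total -35 kJ/mol.
Thus E(LS) − E(HS) = 82 kJ/mol.

82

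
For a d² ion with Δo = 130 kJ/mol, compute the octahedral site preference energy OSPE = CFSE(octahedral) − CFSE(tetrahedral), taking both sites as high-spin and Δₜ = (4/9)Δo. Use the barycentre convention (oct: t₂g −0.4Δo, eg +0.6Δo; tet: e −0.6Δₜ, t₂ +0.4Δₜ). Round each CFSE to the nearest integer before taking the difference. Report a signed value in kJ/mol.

In an octahedral site d² (HS) is t₂g² eg⁰, giving CFSE(oct) = -0.8Δo = -104 kJ/mol.
In a tetrahedral site the filling is e² t₂⁰: CFSE(tet) = -1.2Δₜ = -1.2 × (4/9)(130) = -69 kJ/mol.
OSPE = CFSE(oct) − CFSE(tet) = -104 − (-69) = -35 kJ/mol.

-35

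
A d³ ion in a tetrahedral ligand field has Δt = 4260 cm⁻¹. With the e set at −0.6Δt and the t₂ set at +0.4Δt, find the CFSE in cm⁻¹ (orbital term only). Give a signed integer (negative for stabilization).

-3408

With tetrahedral geometry the complex is necessarily high-spin.
Electron filling gives e² t₂¹.
Orbital CFSE = 2(-0.6) + 1(0.4) = -0.8Δt = -0.8 × 4260 = -3408 cm⁻¹.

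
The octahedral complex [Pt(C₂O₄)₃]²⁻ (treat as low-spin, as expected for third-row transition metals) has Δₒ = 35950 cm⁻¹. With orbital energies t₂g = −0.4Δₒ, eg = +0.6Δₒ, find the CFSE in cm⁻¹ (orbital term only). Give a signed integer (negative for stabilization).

-86280

Each C₂O₄²⁻ contributes -2; 3 × (-2) = -6. With overall charge -2, Pt is in the +4 oxidation state.
Group 10 minus oxidation state +4 gives a d⁶ configuration for Pt⁴⁺.
The d⁶ electrons fill as t₂g⁶ eg⁰.
Orbital CFSE = 6(-0.4) + 0(0.6) = -2.4Δₒ = -2.4 × 35950 = -86280 cm⁻¹.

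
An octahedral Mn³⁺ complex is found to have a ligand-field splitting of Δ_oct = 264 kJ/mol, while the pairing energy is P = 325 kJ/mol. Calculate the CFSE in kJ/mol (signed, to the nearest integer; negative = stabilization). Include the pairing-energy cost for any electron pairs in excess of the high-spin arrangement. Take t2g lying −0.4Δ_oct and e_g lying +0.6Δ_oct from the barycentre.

-158

Mn is in group 7, so Mn³⁺ is d⁴ (7 − 3 = 4).
Since Δ_oct = 264 kJ/mol < P = 325 kJ/mol, the complex adopts the high-spin configuration.
Filling d⁴ accordingly: t2g^3 e_g^1.
Orbital CFSE = -0.6Δ_oct = -0.6 × 264 = -158 kJ/mol.
High-spin has no excess pairs, so no pairing correction applies.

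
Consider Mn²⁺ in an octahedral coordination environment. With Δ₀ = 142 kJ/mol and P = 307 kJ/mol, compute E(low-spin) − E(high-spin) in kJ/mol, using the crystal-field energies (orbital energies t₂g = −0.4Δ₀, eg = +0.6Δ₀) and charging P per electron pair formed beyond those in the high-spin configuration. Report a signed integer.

Mn sits in group 7; removing 2 electrons leaves Mn²⁺ with 7 − 2 = 5 d electrons.
High-spin: t₂g³ eg², CFSE = 0.0Δ₀ = 0 kJ/mol.
Low-spin t₂g⁵ eg⁰ gives -2.0Δ₀ = -284 kJ/mol, but forming 2 extra pairs costs 2P = 614 kJ/mol, so E(LS) = -284 + 614 = 330 kJ/mol.
E(LS) − E(HS) = 330 − (0) = 330 kJ/mol.

330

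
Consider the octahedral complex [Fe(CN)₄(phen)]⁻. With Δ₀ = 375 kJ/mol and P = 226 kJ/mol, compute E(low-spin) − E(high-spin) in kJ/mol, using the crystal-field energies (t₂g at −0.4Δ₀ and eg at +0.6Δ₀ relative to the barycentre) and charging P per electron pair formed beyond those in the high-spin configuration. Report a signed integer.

Ligand charges: 4×(-1) from CN⁻ and 1×(+0) from phen sum to -4; with overall charge -1, Fe is +3.
Fe sits in group 8; removing 3 electrons leaves Fe³⁺ with 8 − 3 = 5 d electrons.
High-spin: t₂g³ eg², CFSE = 0.0Δ₀ = 0 kJ/mol.
Low-spin: t₂g⁵ eg⁰, orbital CFSE = -2.0Δ₀ = -750 kJ/mol; plus 2 excess pairs × P = +452 kJ/mol; total -298 kJ/mol.
Thus E(LS) − E(HS) = -298 kJ/mol.

-298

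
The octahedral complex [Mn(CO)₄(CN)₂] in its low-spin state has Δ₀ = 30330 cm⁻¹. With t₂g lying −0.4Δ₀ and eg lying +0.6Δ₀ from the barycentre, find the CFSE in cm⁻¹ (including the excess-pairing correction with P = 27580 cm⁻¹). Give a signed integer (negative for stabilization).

-5500

Ligand charges: 4×(+0) from CO and 2×(-1) from CN⁻ sum to -2; with overall charge +0, Mn is +2.
Mn is in group 7, so Mn²⁺ is d⁵ (7 − 2 = 5).
Electron filling gives t₂g⁵ eg⁰.
CFSE(orbital) = 5×(-0.4Δ₀) + 0×(0.6Δ₀) = -2.0Δ₀; with Δ₀ = 30330 cm⁻¹ that is -60660 cm⁻¹.
High-spin d⁵ would be t₂g³ eg² with 0 pairs; low-spin has 2, so 2 excess pairs cost +2P = +55160 cm⁻¹.
Net CFSE = -60660 + 55160 = -5500 cm⁻¹.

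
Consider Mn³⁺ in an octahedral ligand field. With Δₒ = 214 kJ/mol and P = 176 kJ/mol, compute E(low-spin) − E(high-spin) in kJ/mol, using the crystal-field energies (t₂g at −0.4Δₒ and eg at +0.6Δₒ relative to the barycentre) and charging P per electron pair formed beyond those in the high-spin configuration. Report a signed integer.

Mn is in group 7, so Mn³⁺ is d⁴ (7 − 3 = 4).
High-spin d⁴ fills as t₂g³ eg¹ with CFSE 3(−0.4) + 1(+0.6) = -0.6Δₒ = -128 kJ/mol.
For low-spin the configuration is t₂g⁴ eg⁰: orbital energy -1.6 × 214 = -342 kJ/mol, and 1 additional pair relative to high-spin adds 176 kJ/mol, giving -166 kJ/mol.
Thus E(LS) − E(HS) = -38 kJ/mol.

-38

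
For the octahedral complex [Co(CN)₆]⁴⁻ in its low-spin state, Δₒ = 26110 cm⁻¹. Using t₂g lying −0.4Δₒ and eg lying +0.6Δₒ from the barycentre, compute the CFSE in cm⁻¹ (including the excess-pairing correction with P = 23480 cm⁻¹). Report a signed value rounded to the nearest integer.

-23518

Each CN⁻ contributes -1; 6 × (-1) = -6. With overall charge -4, Co is in the +2 oxidation state.
Co sits in group 9; removing 2 electrons leaves Co²⁺ with 9 − 2 = 7 d electrons.
The d⁷ electrons fill as t₂g⁶ eg¹.
Orbital CFSE = 6(-0.4) + 1(0.6) = -1.8Δₒ = -1.8 × 26110 = -46998 cm⁻¹.
Pairing penalty: 3 pairs vs 2 in the high-spin reference → 1 extra × P = 23480 cm⁻¹.
Overall CFSE = -46998 + 23480 = -23518 cm⁻¹.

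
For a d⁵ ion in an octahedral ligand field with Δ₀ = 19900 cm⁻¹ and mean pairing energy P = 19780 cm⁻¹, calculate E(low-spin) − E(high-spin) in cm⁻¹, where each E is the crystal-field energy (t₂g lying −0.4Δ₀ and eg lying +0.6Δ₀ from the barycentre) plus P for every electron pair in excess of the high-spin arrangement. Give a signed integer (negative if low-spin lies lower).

High-spin d⁵ fills as t₂g³ eg² with CFSE 3(−0.4) + 2(+0.6) = 0.0Δ₀ = 0 cm⁻¹.
Low-spin t₂g⁵ eg⁰ gives -2.0Δ₀ = -39800 cm⁻¹, but forming 2 extra pairs costs 2P = 39560 cm⁻¹, so E(LS) = -39800 + 39560 = -240 cm⁻¹.
E(LS) − E(HS) = -240 − (0) = -240 cm⁻¹.

-240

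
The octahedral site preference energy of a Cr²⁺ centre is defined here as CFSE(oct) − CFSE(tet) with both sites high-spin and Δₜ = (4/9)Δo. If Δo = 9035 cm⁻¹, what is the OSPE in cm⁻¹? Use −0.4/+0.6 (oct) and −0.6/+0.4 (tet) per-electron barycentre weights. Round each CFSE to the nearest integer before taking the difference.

Cr²⁺: group 6, so d-count = 6 − 2 = 4.
In an octahedral site d⁴ (HS) is t2g^3 e_g^1, giving CFSE(oct) = -0.6Δo = -5421 cm⁻¹.
Tetrahedral: e^2 t2^2, CFSE = 2(−0.6) + 2(+0.4) = -0.4Δₜ = -0.4 × (4/9) × 9035 = -1606 cm⁻¹.
OSPE = CFSE(oct) − CFSE(tet) = -5421 − (-1606) = -3815 cm⁻¹.

-3815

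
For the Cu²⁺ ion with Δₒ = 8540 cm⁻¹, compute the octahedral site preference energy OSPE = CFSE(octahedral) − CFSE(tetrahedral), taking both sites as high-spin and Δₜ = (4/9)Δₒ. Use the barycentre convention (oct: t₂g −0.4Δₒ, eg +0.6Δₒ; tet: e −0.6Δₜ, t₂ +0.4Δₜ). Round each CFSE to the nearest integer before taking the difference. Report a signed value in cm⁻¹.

-3606

Group 11 minus oxidation state +2 gives a d⁹ configuration for Cu²⁺.
Octahedral high-spin t2g^6 e_g^3: CFSE = -0.6 × 8540 = -5124 cm⁻¹.
In a tetrahedral site the filling is e^4 t2^5: CFSE(tet) = -0.4Δₜ = -0.4 × (4/9)(8540) = -1518 cm⁻¹.
OSPE = -5124 − (-1518) = -3606 cm⁻¹.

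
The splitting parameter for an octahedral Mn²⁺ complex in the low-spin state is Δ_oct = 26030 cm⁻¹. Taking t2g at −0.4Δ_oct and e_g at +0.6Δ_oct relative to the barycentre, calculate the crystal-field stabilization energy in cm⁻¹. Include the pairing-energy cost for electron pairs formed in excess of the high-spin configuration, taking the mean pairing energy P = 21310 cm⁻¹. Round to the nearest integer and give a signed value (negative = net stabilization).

-9440

Mn²⁺: group 7, so d-count = 7 − 2 = 5.
Electron filling gives t2g^5 e_g^0.
The orbital stabilization is -2.0Δ_oct = -2.0 × 26030 = -52060 cm⁻¹.
High-spin d⁵ would be t2g^3 e_g^2 with 0 pairs; low-spin has 2, so 2 excess pairs cost +2P = +42620 cm⁻¹.
Overall CFSE = -52060 + 42620 = -9440 cm⁻¹.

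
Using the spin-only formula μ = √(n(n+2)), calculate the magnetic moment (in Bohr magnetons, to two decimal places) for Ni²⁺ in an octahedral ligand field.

2.83 Bohr magnetons

Ni sits in group 10; removing 2 electrons leaves Ni²⁺ with 10 − 2 = 8 d electrons.
Configuration: t₂g⁶ eg² → 2 unpaired electrons.
μ(spin-only) = √[2(2+2)] = √8 ≈ 2.83 Bohr magnetons.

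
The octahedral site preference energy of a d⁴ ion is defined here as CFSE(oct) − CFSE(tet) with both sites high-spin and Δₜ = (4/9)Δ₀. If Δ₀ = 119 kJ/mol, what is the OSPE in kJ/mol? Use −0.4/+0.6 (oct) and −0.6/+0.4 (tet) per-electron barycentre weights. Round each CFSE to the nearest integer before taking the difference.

-50

Octahedral high-spin t2g^3 e_g^1: CFSE = -0.6 × 119 = -71 kJ/mol.
Tetrahedral e^2 t2^2 gives -0.4Δₜ = -0.4 × (4/9) × 119 = -21 kJ/mol.
Subtracting, OSPE = -71 − (-21) = -50 kJ/mol.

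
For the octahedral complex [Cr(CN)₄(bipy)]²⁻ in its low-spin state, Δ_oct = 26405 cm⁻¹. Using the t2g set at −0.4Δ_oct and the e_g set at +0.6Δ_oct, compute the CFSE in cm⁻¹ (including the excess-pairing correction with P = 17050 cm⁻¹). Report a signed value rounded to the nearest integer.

-25198

Ligand charges: 4×(-1) from CN⁻ and 1×(+0) from bipy sum to -4; with overall charge -2, Cr is +2.
Cr²⁺: group 6, so d-count = 6 − 2 = 4.
Configuration: t2g^4 e_g^0.
Orbital CFSE = 4(-0.4) + 0(0.6) = -1.6Δ_oct = -1.6 × 26405 = -42248 cm⁻¹.
Pairing penalty: 1 pair vs 0 in the high-spin reference → 1 extra × P = 17050 cm⁻¹.
Overall CFSE = -42248 + 17050 = -25198 cm⁻¹.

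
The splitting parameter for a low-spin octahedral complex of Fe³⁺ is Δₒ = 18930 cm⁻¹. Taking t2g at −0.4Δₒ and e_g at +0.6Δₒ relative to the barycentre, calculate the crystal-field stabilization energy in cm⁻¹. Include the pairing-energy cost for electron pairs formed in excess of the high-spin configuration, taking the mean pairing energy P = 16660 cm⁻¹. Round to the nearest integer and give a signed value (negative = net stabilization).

-4540

Fe³⁺: group 8, so d-count = 8 − 3 = 5.
Electron filling gives t2g^5 e_g^0.
CFSE(orbital) = 5×(-0.4Δₒ) + 0×(0.6Δₒ) = -2.0Δₒ; with Δₒ = 18930 cm⁻¹ that is -37860 cm⁻¹.
High-spin d⁵ would be t2g^3 e_g^2 with 0 pairs; low-spin has 2, so 2 excess pairs cost +2P = +33320 cm⁻¹.
Net CFSE = -37860 + 33320 = -4540 cm⁻¹.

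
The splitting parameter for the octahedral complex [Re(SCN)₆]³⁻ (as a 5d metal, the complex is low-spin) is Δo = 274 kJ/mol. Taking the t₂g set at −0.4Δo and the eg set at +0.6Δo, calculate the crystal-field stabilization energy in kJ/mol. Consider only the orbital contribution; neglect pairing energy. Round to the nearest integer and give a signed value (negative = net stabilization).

-438

Each SCN⁻ contributes -1; 6 × (-1) = -6. With overall charge -3, Re is in the +3 oxidation state.
Group 7 minus oxidation state +3 gives a d⁴ configuration for Re³⁺.
Electron filling gives t₂g⁴ eg⁰.
Orbital CFSE = 4(-0.4) + 0(0.6) = -1.6Δo = -1.6 × 274 = -438 kJ/mol.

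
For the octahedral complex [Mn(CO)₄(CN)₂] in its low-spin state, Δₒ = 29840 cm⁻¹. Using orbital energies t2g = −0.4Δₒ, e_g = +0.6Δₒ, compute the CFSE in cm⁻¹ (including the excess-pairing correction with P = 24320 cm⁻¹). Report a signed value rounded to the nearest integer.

-11040

Ligand charges: 4×(+0) from CO and 2×(-1) from CN⁻ sum to -2; with overall charge +0, Mn is +2.
Group 7 minus oxidation state +2 gives a d⁵ configuration for Mn²⁺.
Configuration: t2g^5 e_g^0.
CFSE(orbital) = 5×(-0.4Δₒ) + 0×(0.6Δₒ) = -2.0Δₒ; with Δₒ = 29840 cm⁻¹ that is -59680 cm⁻¹.
Pairing penalty: 2 pairs vs 0 in the high-spin reference → 2 extra × P = 48640 cm⁻¹.
Overall CFSE = -59680 + 48640 = -11040 cm⁻¹.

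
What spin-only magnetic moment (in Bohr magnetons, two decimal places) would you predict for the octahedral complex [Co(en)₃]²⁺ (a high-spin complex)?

en is neutral, so the +2 overall charge sits on Co: oxidation state +2.
Co is in group 9, so Co²⁺ is d⁷ (9 − 2 = 7).
Configuration: t₂g⁵ eg² → 3 unpaired electrons.
μ(spin-only) = √[3(3+2)] = √15 ≈ 3.87 Bohr magnetons.

3.87 Bohr magnetons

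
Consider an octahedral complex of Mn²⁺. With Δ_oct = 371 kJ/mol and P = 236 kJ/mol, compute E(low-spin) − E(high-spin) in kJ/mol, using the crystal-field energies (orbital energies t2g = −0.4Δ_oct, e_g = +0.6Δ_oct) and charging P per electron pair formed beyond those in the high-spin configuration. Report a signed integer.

-270

Mn²⁺: group 7, so d-count = 7 − 2 = 5.
High-spin: t2g^3 e_g^2, CFSE = 0.0Δ_oct = 0 kJ/mol.
Low-spin t2g^5 e_g^0 gives -2.0Δ_oct = -742 kJ/mol, but forming 2 extra pairs costs 2P = 472 kJ/mol, so E(LS) = -742 + 472 = -270 kJ/mol.
Thus E(LS) − E(HS) = -270 kJ/mol.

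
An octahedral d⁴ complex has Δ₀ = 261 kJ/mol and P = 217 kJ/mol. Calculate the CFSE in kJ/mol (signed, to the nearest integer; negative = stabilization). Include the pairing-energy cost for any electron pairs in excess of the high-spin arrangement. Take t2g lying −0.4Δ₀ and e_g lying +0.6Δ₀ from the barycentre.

-201

Since Δ₀ = 261 kJ/mol > P = 217 kJ/mol, the complex adopts the low-spin configuration.
Configuration: t2g^4 e_g^0.
Orbital CFSE = -1.6Δ₀ = -1.6 × 261 = -418 kJ/mol.
Excess pairs vs high-spin: 1 − 0 = 1; pairing cost = +217 kJ/mol.
Net CFSE = -418 + 217 = -201 kJ/mol.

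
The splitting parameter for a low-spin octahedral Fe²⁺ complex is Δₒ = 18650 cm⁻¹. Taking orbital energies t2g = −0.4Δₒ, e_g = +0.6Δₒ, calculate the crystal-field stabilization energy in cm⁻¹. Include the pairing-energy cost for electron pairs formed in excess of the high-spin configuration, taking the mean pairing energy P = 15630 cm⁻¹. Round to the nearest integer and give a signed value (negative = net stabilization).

-13500

Fe sits in group 8; removing 2 electrons leaves Fe²⁺ with 8 − 2 = 6 d electrons.
Electron filling gives t2g^6 e_g^0.
The orbital stabilization is -2.4Δₒ = -2.4 × 18650 = -44760 cm⁻¹.
Pairing penalty: 3 pairs vs 1 in the high-spin reference → 2 extra × P = 31260 cm⁻¹.
Overall CFSE = -44760 + 31260 = -13500 cm⁻¹.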